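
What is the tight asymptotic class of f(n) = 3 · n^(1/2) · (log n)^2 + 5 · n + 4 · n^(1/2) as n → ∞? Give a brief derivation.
f(n) ∈ Θ(n)

Compare the terms by growth order. For large n, n^a · (log n)^b dominates n^a' · (log n)^b' iff a > a', or (a = a' and b > b'). Ranking the 3 terms shows the dominant one is 5 · n. Hence f(n) ∈ Θ(n).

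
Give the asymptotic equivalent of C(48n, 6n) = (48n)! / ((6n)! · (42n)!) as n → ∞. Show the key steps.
C(48n, 6n) ~ (16777216/823543)^(6n) · sqrt(4/(7π·6n))

Write N = 6n. Apply Stirling to each factorial:
  (8N)! ~ sqrt(2π·8N) · (8N/e)^(8N),
  N! ~ sqrt(2π N) · (N/e)^N,
  (7N)! ~ sqrt(2π·7N) · (7N/e)^(7N).
The exponential factors combine to (8N)^(8N) / (N^N · (7N)^(7N)) = 8^(8N)/7^(7N) = (8^8/7^7)^N = (16777216/823543)^N.
The square-root prefactors combine to sqrt(2π·8N) / (sqrt(2π N)·sqrt(2π·7N)) = sqrt(8 / (2π·7·N)) = sqrt(4/(7π·6n)).
Substituting N = 6n: C(48n, 6n) ~ (16777216/823543)^(6n) · sqrt(4/(7π·6n)).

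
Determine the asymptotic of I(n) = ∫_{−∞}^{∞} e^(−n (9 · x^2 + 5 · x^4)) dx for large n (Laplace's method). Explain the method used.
I(n) ~ sqrt(π/(9n))

φ(x) = 9 · x^2 + 5 · x^4 has its unique global minimum at x* = 0 (since φ'(x) = 18x + 20x^3 = 0 only at x = 0 for real x with both coefficients positive, and φ → ∞ as |x| → ∞). At x* = 0, φ(0) = 0 and φ''(0) = 18. Laplace's method then gives
  I(n) ~ sqrt(2π / (n · φ''(0))) · e^(−n φ(0)) = sqrt(2π / (18n)) = sqrt(π/(9n)).
The 5 · x^4 term contributes only at subleading order (an O(1/n) relative correction).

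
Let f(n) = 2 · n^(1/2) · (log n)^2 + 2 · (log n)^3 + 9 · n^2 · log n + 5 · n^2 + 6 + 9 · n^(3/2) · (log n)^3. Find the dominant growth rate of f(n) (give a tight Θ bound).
f(n) ∈ Θ(n^2 · log n)

Compare the terms by growth order. For large n, n^a · (log n)^b dominates n^a' · (log n)^b' iff a > a', or (a = a' and b > b'). Ranking the 6 terms shows the dominant one is 9 · n^2 · log n. Hence f(n) ∈ Θ(n^2 · log n).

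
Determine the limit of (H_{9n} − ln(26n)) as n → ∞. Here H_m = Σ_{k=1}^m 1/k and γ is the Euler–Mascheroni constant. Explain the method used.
lim = ln(9/26) + γ

By Euler-Maclaurin, H_m = ln m + γ + O(1/m). So
  H_{9n} − ln(26n) = ln(9n) + γ − ln(26n) + O(1/n)
                       = ln(9/26) + γ + O(1/n).
Hence the limit is ln(9/26) + γ.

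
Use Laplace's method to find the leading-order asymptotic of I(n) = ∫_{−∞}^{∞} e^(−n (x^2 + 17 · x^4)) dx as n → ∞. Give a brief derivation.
I(n) ~ sqrt(π/n)

φ(x) = x^2 + 17 · x^4 has its unique global minimum at x* = 0 (since φ'(x) = 2x + 68x^3 = 0 only at x = 0 for real x with both coefficients positive, and φ → ∞ as |x| → ∞). At x* = 0, φ(0) = 0 and φ''(0) = 2. Laplace's method then gives
  I(n) ~ sqrt(2π / (n · φ''(0))) · e^(−n φ(0)) = sqrt(2π / (2n)) = sqrt(π/n).
The 17 · x^4 term contributes only at subleading order (an O(1/n) relative correction).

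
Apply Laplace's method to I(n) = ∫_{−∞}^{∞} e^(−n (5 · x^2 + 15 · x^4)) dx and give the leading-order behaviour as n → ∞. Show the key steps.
I(n) ~ sqrt(π/(5n))

φ(x) = 5 · x^2 + 15 · x^4 has its unique global minimum at x* = 0 (since φ'(x) = 10x + 60x^3 = 0 only at x = 0 for real x with both coefficients positive, and φ → ∞ as |x| → ∞). At x* = 0, φ(0) = 0 and φ''(0) = 10. Laplace's method then gives
  I(n) ~ sqrt(2π / (n · φ''(0))) · e^(−n φ(0)) = sqrt(2π / (10n)) = sqrt(π/(5n)).
The 15 · x^4 term contributes only at subleading order (an O(1/n) relative correction).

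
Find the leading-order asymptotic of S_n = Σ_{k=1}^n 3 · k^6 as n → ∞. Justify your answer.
S_n ~ 3 · n^7 / 7

By integral comparison (Euler-Maclaurin), Σ_{k=1}^n 3 · k^6 = 3 · ∫_0^n x^6 dx + O(n^6) = 3 · n^7/7 + O(n^6). (Equivalently, Faulhaber's formula gives the same leading term.)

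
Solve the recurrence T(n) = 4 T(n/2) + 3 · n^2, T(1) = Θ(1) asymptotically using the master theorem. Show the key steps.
T(n) = Θ(n^2 log n)

log_2 4 = 2, and f(n) = 3 · n^2 = Θ(n^(log_2 4)). This is Case 2 of the master theorem: T(n) = Θ(f(n) · log n) = Θ(n^2 log n).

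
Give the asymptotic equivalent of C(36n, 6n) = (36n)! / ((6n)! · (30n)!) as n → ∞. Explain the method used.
C(36n, 6n) ~ (46656/3125)^(6n) · sqrt(3/(5π·6n))

Write N = 6n. Apply Stirling to each factorial:
  (6N)! ~ sqrt(2π·6N) · (6N/e)^(6N),
  N! ~ sqrt(2π N) · (N/e)^N,
  (5N)! ~ sqrt(2π·5N) · (5N/e)^(5N).
The exponential factors combine to (6N)^(6N) / (N^N · (5N)^(5N)) = 6^(6N)/5^(5N) = (6^6/5^5)^N = (46656/3125)^N.
The square-root prefactors combine to sqrt(2π·6N) / (sqrt(2π N)·sqrt(2π·5N)) = sqrt(6 / (2π·5·N)) = sqrt(3/(5π·6n)).
Substituting N = 6n: C(36n, 6n) ~ (46656/3125)^(6n) · sqrt(3/(5π·6n)).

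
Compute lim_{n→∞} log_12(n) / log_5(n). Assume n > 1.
lim = ln(5) / ln(12) = log_12(5)

Change of base: log_12(n) = ln n / ln 12 and log_5(n) = ln n / ln 5. The ratio is (ln n / ln 12) · (ln 5 / ln n) = ln 5 / ln 12, a constant independent of n. So the limit is ln 5 / ln 12 = log_12(5).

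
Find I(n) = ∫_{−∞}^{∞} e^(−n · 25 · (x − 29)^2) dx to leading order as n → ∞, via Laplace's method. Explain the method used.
I(n) = sqrt(π/(25n))

Here φ(x) = 25 · (x − 29)^2 has its unique minimum at x* = 29 with φ(x*) = 0 and φ''(x*) = 50. Laplace's method gives
  I(n) ~ e^(−n φ(x*)) · sqrt(2π / (n · φ''(x*))) = sqrt(2π / (50n)) = sqrt(π/(25n)).
This is exact: substituting u = (x − 29)·sqrt(25n) gives I(n) = (1/sqrt(25n)) ∫_{−∞}^{∞} e^(−u^2) du = sqrt(π/(25n)).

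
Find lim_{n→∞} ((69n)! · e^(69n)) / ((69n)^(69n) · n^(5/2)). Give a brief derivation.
lim = 0

Stirling: (69n)! ~ sqrt(2π·69n) · (69n/e)^(69n). Hence
  (69n)! · e^(69n) / (69n)^(69n) ~ sqrt(2π·69n).
Dividing by n^(5/2): sqrt(2π·69n) / n^(5/2) = sqrt(2π·69) · n^((1−5)/2), so the expression behaves like sqrt(2π·69) · n^((1−5)/2) → 0.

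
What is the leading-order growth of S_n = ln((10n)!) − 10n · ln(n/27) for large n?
S_n ~ 10n · (ln 270 − 1) + O(ln n)

Stirling: ln((10n)!) = 10n ln(10n) − 10n + O(ln n).
  S_n = 10n ln(10n) − 10n − 10n ln(n/27) + O(ln n)
      = 10n ln(10n) − 10n ln n + 10n ln 27 − 10n + O(ln n)
      = 10n ln 10 + 10n ln 27 − 10n + O(ln n)
      = 10n (ln 270 − 1) + O(ln n).
Numerically ln(270) − 1 ≈ 4.5984.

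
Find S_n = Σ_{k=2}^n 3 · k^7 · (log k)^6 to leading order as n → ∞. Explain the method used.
S_n ~ 3 · n^8 · (log n)^6 / 8

By integral comparison, S_n = ∫_1^n 3 · x^7 · (log x)^6 dx + O(n^7 · (log n)^6). For the integral, the leading term of ∫_1^n x^7 (log x)^6 dx is n^8/8 · (log n)^6 (by repeated integration by parts; each step lowers the log-exponent and produces a relatively O(1/log n) correction). Hence S_n ~ 3 · n^8 · (log n)^6 / 8.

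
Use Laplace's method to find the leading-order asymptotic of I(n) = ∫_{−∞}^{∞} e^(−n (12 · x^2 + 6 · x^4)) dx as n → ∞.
I(n) ~ sqrt(π/(12n))

φ(x) = 12 · x^2 + 6 · x^4 has its unique global minimum at x* = 0 (since φ'(x) = 24x + 24x^3 = 0 only at x = 0 for real x with both coefficients positive, and φ → ∞ as |x| → ∞). At x* = 0, φ(0) = 0 and φ''(0) = 24. Laplace's method then gives
  I(n) ~ sqrt(2π / (n · φ''(0))) · e^(−n φ(0)) = sqrt(2π / (24n)) = sqrt(π/(12n)).
The 6 · x^4 term contributes only at subleading order (an O(1/n) relative correction).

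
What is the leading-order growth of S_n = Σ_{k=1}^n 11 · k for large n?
S_n ~ 11 · n^2 / 2

By integral comparison (Euler-Maclaurin), Σ_{k=1}^n 11 · k = 11 · ∫_0^n x^1 dx + O(n) = 11 · n^2/2 + O(n). (Equivalently, Faulhaber's formula gives the same leading term.)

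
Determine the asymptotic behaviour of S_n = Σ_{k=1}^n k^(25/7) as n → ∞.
S_n ~ (7/32) · n^(32/7)

Integral comparison: Σ_{k=1}^n k^(25/7) = ∫_0^n x^(25/7) dx + O(n^(25/7)). The integral is n^(1 + 25/7) / (1 + 25/7) = n^((25+7)/7) / ((25+7)/7) = (7/32) · n^(32/7).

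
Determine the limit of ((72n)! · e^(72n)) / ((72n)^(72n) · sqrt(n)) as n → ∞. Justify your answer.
lim = sqrt(2π·72)

Stirling: (72n)! ~ sqrt(2π·72n) · (72n/e)^(72n). Hence
  (72n)! · e^(72n) / (72n)^(72n) ~ sqrt(2π·72n).
Dividing by sqrt(n): sqrt(2π·72n) / sqrt(n) = sqrt(2π·72) · n^((1−1)/2), so the limit is sqrt(2π·72).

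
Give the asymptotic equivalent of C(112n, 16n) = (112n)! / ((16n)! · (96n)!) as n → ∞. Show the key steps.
C(112n, 16n) ~ (823543/46656)^(16n) · sqrt(7/(12π·16n))

Write N = 16n. Apply Stirling to each factorial:
  (7N)! ~ sqrt(2π·7N) · (7N/e)^(7N),
  N! ~ sqrt(2π N) · (N/e)^N,
  (6N)! ~ sqrt(2π·6N) · (6N/e)^(6N).
The exponential factors combine to (7N)^(7N) / (N^N · (6N)^(6N)) = 7^(7N)/6^(6N) = (7^7/6^6)^N = (823543/46656)^N.
The square-root prefactors combine to sqrt(2π·7N) / (sqrt(2π N)·sqrt(2π·6N)) = sqrt(7 / (2π·6·N)) = sqrt(7/(12π·16n)).
Substituting N = 16n: C(112n, 16n) ~ (823543/46656)^(16n) · sqrt(7/(12π·16n)).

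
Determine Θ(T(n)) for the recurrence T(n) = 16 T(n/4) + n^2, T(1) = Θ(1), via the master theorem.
T(n) = Θ(n^2 log n)

log_4 16 = 2, and f(n) = n^2 = Θ(n^(log_4 16)). This is Case 2 of the master theorem: T(n) = Θ(f(n) · log n) = Θ(n^2 log n).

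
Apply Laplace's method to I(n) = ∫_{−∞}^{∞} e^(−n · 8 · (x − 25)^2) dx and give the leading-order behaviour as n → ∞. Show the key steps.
I(n) = sqrt(π/(8n))

Here φ(x) = 8 · (x − 25)^2 has its unique minimum at x* = 25 with φ(x*) = 0 and φ''(x*) = 16. Laplace's method gives
  I(n) ~ e^(−n φ(x*)) · sqrt(2π / (n · φ''(x*))) = sqrt(2π / (16n)) = sqrt(π/(8n)).
This is exact: substituting u = (x − 25)·sqrt(8n) gives I(n) = (1/sqrt(8n)) ∫_{−∞}^{∞} e^(−u^2) du = sqrt(π/(8n)).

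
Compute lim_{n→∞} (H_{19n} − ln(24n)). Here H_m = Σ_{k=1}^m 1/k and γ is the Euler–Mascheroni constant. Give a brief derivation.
lim = ln(19/24) + γ

By Euler-Maclaurin, H_m = ln m + γ + O(1/m). So
  H_{19n} − ln(24n) = ln(19n) + γ − ln(24n) + O(1/n)
                       = ln(19/24) + γ + O(1/n).
Hence the limit is ln(19/24) + γ.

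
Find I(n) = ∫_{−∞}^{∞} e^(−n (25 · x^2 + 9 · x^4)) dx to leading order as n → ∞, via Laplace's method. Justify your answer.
I(n) ~ sqrt(π/(25n))

φ(x) = 25 · x^2 + 9 · x^4 has its unique global minimum at x* = 0 (since φ'(x) = 50x + 36x^3 = 0 only at x = 0 for real x with both coefficients positive, and φ → ∞ as |x| → ∞). At x* = 0, φ(0) = 0 and φ''(0) = 50. Laplace's method then gives
  I(n) ~ sqrt(2π / (n · φ''(0))) · e^(−n φ(0)) = sqrt(2π / (50n)) = sqrt(π/(25n)).
The 9 · x^4 term contributes only at subleading order (an O(1/n) relative correction).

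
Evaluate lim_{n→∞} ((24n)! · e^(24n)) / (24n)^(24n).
lim = ∞

Stirling: (24n)! ~ sqrt(2π·24n) · (24n/e)^(24n). Hence
  (24n)! · e^(24n) / (24n)^(24n) ~ sqrt(2π·24n) = sqrt(2π·24) · sqrt(n) → ∞.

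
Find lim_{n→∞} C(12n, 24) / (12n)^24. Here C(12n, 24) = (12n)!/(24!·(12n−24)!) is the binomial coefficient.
lim = 1/24! = 1/620448401733239439360000

With N = 12n → ∞: C(N, 24) / N^24 = [N(N−1)…(N−23)] / (24! · N^24) = (1/24!) · 1 · (1 − 1/(12n)) · … · (1 − 23/(12n)). Each factor → 1 as N → ∞, so the limit is 1/24! = 1/620448401733239439360000.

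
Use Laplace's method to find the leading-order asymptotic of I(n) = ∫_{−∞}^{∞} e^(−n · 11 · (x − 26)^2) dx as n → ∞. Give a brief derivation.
I(n) = sqrt(π/(11n))

Here φ(x) = 11 · (x − 26)^2 has its unique minimum at x* = 26 with φ(x*) = 0 and φ''(x*) = 22. Laplace's method gives
  I(n) ~ e^(−n φ(x*)) · sqrt(2π / (n · φ''(x*))) = sqrt(2π / (22n)) = sqrt(π/(11n)).
This is exact: substituting u = (x − 26)·sqrt(11n) gives I(n) = (1/sqrt(11n)) ∫_{−∞}^{∞} e^(−u^2) du = sqrt(π/(11n)).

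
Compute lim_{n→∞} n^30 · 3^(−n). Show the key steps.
lim = 0

Exponentials with base > 1 dominate every fixed polynomial: for any fixed c, n^c / 3^n → 0 as n → ∞ (e.g. by the ratio test, or by writing 3^n = e^(n ln 3) and noting e^(n ln 3) / n^c → ∞). Hence n^30 · 3^(−n) = n^30 / 3^n → 0.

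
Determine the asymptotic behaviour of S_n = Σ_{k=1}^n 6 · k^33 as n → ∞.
S_n ~ 3 · n^34 / 17

By integral comparison (Euler-Maclaurin), Σ_{k=1}^n 6 · k^33 = 6 · ∫_0^n x^33 dx + O(n^33) = 6 · n^34/34 = 3 · n^34 / 17 + O(n^33). (Equivalently, Faulhaber's formula gives the same leading term.)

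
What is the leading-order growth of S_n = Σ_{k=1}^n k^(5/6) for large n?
S_n ~ (6/11) · n^(11/6)

Integral comparison: Σ_{k=1}^n k^(5/6) = ∫_0^n x^(5/6) dx + O(n^(5/6)). The integral is n^(1 + 5/6) / (1 + 5/6) = n^((5+6)/6) / ((5+6)/6) = (6/11) · n^(11/6).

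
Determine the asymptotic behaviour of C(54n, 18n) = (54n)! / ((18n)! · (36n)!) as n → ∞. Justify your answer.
C(54n, 18n) ~ (27/4)^(18n) · sqrt(3/(4π·18n))

Write N = 18n. Apply Stirling to each factorial:
  (3N)! ~ sqrt(2π·3N) · (3N/e)^(3N),
  N! ~ sqrt(2π N) · (N/e)^N,
  (2N)! ~ sqrt(2π·2N) · (2N/e)^(2N).
The exponential factors combine to (3N)^(3N) / (N^N · (2N)^(2N)) = 3^(3N)/2^(2N) = (3^3/2^2)^N = (27/4)^N.
The square-root prefactors combine to sqrt(2π·3N) / (sqrt(2π N)·sqrt(2π·2N)) = sqrt(3 / (2π·2·N)) = sqrt(3/(4π·18n)).
Substituting N = 18n: C(54n, 18n) ~ (27/4)^(18n) · sqrt(3/(4π·18n)).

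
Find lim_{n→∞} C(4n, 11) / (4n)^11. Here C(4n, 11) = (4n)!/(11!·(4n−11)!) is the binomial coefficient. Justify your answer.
lim = 1/11! = 1/39916800

With N = 4n → ∞: C(N, 11) / N^11 = [N(N−1)…(N−10)] / (11! · N^11) = (1/11!) · 1 · (1 − 1/(4n)) · … · (1 − 10/(4n)). Each factor → 1 as N → ∞, so the limit is 1/11! = 1/39916800.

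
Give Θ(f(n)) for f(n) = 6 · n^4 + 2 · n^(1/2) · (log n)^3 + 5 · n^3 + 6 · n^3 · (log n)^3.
f(n) ∈ Θ(n^4)

Compare the terms by growth order. For large n, n^a · (log n)^b dominates n^a' · (log n)^b' iff a > a', or (a = a' and b > b'). Ranking the 4 terms shows the dominant one is 6 · n^4. Hence f(n) ∈ Θ(n^4).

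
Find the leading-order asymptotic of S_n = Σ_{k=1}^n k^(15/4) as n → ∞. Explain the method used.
S_n ~ (4/19) · n^(19/4)

Integral comparison: Σ_{k=1}^n k^(15/4) = ∫_0^n x^(15/4) dx + O(n^(15/4)). The integral is n^(1 + 15/4) / (1 + 15/4) = n^((15+4)/4) / ((15+4)/4) = (4/19) · n^(19/4).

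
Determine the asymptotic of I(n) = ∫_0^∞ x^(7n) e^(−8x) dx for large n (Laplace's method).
I(n) ~ (sqrt(2π·7n) / 8) · (7n/(8e))^(7n)

Write the integrand as exp(7n ln x − 8x) and set f(x) = 7n ln x − 8x. Then f'(x) = 7n/x − 8 = 0 at x* = 7n/8, and f''(x*) = −7n/x*^2 = −8^2/(7n). Laplace's method (interior maximum) gives
  I(n) ~ e^(f(x*)) · sqrt(2π / |f''(x*)|)
        = exp(7n ln(7n/8) − 7n) · sqrt(2π · 7n / 8^2)
        = (7n/8)^(7n) e^(−7n) · sqrt(2π·7n) / 8
        = (sqrt(2π·7n) / 8) · (7n/(8e))^(7n).
This matches Γ(7n+1)/8^(7n+1) with Stirling applied to Γ.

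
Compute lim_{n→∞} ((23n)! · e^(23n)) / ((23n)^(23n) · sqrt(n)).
lim = sqrt(2π·23)

Stirling: (23n)! ~ sqrt(2π·23n) · (23n/e)^(23n). Hence
  (23n)! · e^(23n) / (23n)^(23n) ~ sqrt(2π·23n).
Dividing by sqrt(n): sqrt(2π·23n) / sqrt(n) = sqrt(2π·23) · n^((1−1)/2), so the limit is sqrt(2π·23).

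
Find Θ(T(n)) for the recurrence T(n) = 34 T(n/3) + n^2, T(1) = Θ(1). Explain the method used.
T(n) = Θ(n^(log_3 34))

Master theorem: compare f(n) = n^2 to n^(log_3 34) where log_3 34 ≈ 3.210. Since 2 < log_3 34, we have f(n) = O(n^(log_3 34 − ε)) for some ε > 0 — Case 1. Hence T(n) = Θ(n^(log_3 34)).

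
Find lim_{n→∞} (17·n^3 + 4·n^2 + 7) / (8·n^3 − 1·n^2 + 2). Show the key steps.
lim = 17/8

For large n the leading n^3 terms dominate both numerator and denominator. Dividing top and bottom by n^3, every other term tends to 0, leaving 17/8.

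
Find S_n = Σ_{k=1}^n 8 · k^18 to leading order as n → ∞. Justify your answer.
S_n ~ 8 · n^19 / 19

By integral comparison (Euler-Maclaurin), Σ_{k=1}^n 8 · k^18 = 8 · ∫_0^n x^18 dx + O(n^18) = 8 · n^19/19 + O(n^18). (Equivalently, Faulhaber's formula gives the same leading term.)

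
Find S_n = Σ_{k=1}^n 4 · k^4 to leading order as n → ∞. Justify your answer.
S_n ~ 4 · n^5 / 5

By integral comparison (Euler-Maclaurin), Σ_{k=1}^n 4 · k^4 = 4 · ∫_0^n x^4 dx + O(n^4) = 4 · n^5/5 + O(n^4). (Equivalently, Faulhaber's formula gives the same leading term.)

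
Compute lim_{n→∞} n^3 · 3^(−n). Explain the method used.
lim = 0

Exponentials with base > 1 dominate every fixed polynomial: for any fixed c, n^c / 3^n → 0 as n → ∞ (e.g. by the ratio test, or by writing 3^n = e^(n ln 3) and noting e^(n ln 3) / n^c → ∞). Hence n^3 · 3^(−n) = n^3 / 3^n → 0.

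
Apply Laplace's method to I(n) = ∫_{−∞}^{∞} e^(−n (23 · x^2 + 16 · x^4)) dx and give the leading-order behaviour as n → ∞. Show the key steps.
I(n) ~ sqrt(π/(23n))

φ(x) = 23 · x^2 + 16 · x^4 has its unique global minimum at x* = 0 (since φ'(x) = 46x + 64x^3 = 0 only at x = 0 for real x with both coefficients positive, and φ → ∞ as |x| → ∞). At x* = 0, φ(0) = 0 and φ''(0) = 46. Laplace's method then gives
  I(n) ~ sqrt(2π / (n · φ''(0))) · e^(−n φ(0)) = sqrt(2π / (46n)) = sqrt(π/(23n)).
The 16 · x^4 term contributes only at subleading order (an O(1/n) relative correction).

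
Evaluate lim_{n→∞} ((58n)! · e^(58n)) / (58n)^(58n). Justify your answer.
lim = ∞

Stirling: (58n)! ~ sqrt(2π·58n) · (58n/e)^(58n). Hence
  (58n)! · e^(58n) / (58n)^(58n) ~ sqrt(2π·58n) = sqrt(2π·58) · sqrt(n) → ∞.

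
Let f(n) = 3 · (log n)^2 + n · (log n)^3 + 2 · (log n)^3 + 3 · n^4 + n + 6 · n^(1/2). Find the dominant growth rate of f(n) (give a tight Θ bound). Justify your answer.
f(n) ∈ Θ(n^4)

Compare the terms by growth order. For large n, n^a · (log n)^b dominates n^a' · (log n)^b' iff a > a', or (a = a' and b > b'). Ranking the 6 terms shows the dominant one is 3 · n^4. Hence f(n) ∈ Θ(n^4).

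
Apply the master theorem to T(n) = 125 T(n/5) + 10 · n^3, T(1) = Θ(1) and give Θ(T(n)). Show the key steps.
T(n) = Θ(n^3 log n)

log_5 125 = 3, and f(n) = 10 · n^3 = Θ(n^(log_5 125)). This is Case 2 of the master theorem: T(n) = Θ(f(n) · log n) = Θ(n^3 log n).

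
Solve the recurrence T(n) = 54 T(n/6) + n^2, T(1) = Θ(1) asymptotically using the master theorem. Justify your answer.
T(n) = Θ(n^(log_6 54))

Master theorem: compare f(n) = n^2 to n^(log_6 54) where log_6 54 ≈ 2.226. Since 2 < log_6 54, we have f(n) = O(n^(log_6 54 − ε)) for some ε > 0 — Case 1. Hence T(n) = Θ(n^(log_6 54)).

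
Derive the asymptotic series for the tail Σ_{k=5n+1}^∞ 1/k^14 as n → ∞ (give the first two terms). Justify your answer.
Σ_{k>5n} 1/k^14 = 1/(13 · (5n)^13) − 1/(2 · (5n)^14) + O(1/(5n)^15)

Compare to the integral: ∫_{5n}^∞ x^(−14) dx = [−x^(−13)/13]_{5n}^∞ = 1/((14−1)·(5n)^13). The Euler-Maclaurin correction adds −f(5n)/2 = −1/(2·(5n)^14). Euler-Maclaurin then gives
  Σ_{k>5n} 1/k^14 = ∫_{5n}^∞ dx/x^14 − 1/(2·(5n)^14) + O(1/(5n)^15).
(Equivalently this is ζ(14) − Σ_{k≤5n} 1/k^14.)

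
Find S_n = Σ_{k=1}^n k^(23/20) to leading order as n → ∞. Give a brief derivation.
S_n ~ (20/43) · n^(43/20)

Integral comparison: Σ_{k=1}^n k^(23/20) = ∫_0^n x^(23/20) dx + O(n^(23/20)). The integral is n^(1 + 23/20) / (1 + 23/20) = n^((23+20)/20) / ((23+20)/20) = (20/43) · n^(43/20).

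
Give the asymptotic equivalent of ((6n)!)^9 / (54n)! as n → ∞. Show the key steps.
((6n)!)^9/(54n)! ~ ((2π·6n)^(8/2) / 3) · 9^(−9·6n)  →  0

Write N = 6n. Stirling: N! ~ sqrt(2π N)(N/e)^N and (9N)! ~ sqrt(2π·9N)·(9N/e)^(9N).
  (N!)^9/(9N)! ~ (2π N)^(9/2) (N/e)^(9N) / [sqrt(2π·9N) (9N/e)^(9N)]
     = (2π N)^(9/2) / sqrt(2π·9N) · (N/(9N))^(9N)
     = (2π N)^((9−1)/2) / 3 · 9^(−9N).
Since 9^9 > 1, the factor 9^(−9N) decays exponentially, so the ratio → 0. Substituting N = 6n gives the stated form.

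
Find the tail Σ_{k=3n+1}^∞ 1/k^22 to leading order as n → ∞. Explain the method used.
Σ_{k>3n} 1/k^22 ~ 1/(21 · (3n)^21)

Compare to the integral: ∫_{3n}^∞ x^(−22) dx = [−x^(−21)/21]_{3n}^∞ = 1/((22−1)·(3n)^21). Euler-Maclaurin then gives
  Σ_{k>3n} 1/k^22 = ∫_{3n}^∞ dx/x^22 − 1/(2·(3n)^22) + O(1/(3n)^23).
(Equivalently this is ζ(22) − Σ_{k≤3n} 1/k^22.)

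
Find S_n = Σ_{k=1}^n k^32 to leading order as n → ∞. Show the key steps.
S_n ~ n^33 / 33

By integral comparison (Euler-Maclaurin), Σ_{k=1}^n k^32 = ∫_0^n x^32 dx + O(n^32) = n^33/33 + O(n^32). (Equivalently, Faulhaber's formula gives the same leading term.)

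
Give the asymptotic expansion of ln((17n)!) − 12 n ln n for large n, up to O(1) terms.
ln((17n)!) − 12 n ln n = 5 n ln n + 17(ln 17 − 1) n + (1/2) ln(2π·17n) + O(1/n)

Stirling: ln((17n)!) = 17n ln(17n) − 17n + (1/2) ln(2π·17n) + O(1/n).
Expand 17n ln(17n) = 17n (ln n + ln 17) = 17n ln n + 17n ln 17.
Subtract 12n ln n: leading term is (17 − 12) n ln n = 5 n ln n. The next term is 17n ln 17 − 17n = 17(ln 17 − 1) n. Then the (1/2) ln(2π·17n) correction.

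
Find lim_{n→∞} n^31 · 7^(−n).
lim = 0

Exponentials with base > 1 dominate every fixed polynomial: for any fixed c, n^c / 7^n → 0 as n → ∞ (e.g. by the ratio test, or by writing 7^n = e^(n ln 7) and noting e^(n ln 7) / n^c → ∞). Hence n^31 · 7^(−n) = n^31 / 7^n → 0.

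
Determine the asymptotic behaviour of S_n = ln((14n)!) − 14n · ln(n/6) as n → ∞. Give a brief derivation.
S_n ~ 14n · (ln 84 − 1) + O(ln n)

Stirling: ln((14n)!) = 14n ln(14n) − 14n + O(ln n).
  S_n = 14n ln(14n) − 14n − 14n ln(n/6) + O(ln n)
      = 14n ln(14n) − 14n ln n + 14n ln 6 − 14n + O(ln n)
      = 14n ln 14 + 14n ln 6 − 14n + O(ln n)
      = 14n (ln 84 − 1) + O(ln n).
Numerically ln(84) − 1 ≈ 3.4308.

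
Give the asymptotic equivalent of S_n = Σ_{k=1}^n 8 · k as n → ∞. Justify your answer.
S_n ~ 4 · n^2

By integral comparison (Euler-Maclaurin), Σ_{k=1}^n 8 · k = 8 · ∫_0^n x^1 dx + O(n) = 8 · n^2/2 = 4 · n^2 + O(n). (Equivalently, Faulhaber's formula gives the same leading term.)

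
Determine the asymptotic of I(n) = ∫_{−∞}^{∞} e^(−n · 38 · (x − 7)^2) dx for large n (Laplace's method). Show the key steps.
I(n) = sqrt(π/(38n))

Here φ(x) = 38 · (x − 7)^2 has its unique minimum at x* = 7 with φ(x*) = 0 and φ''(x*) = 76. Laplace's method gives
  I(n) ~ e^(−n φ(x*)) · sqrt(2π / (n · φ''(x*))) = sqrt(2π / (76n)) = sqrt(π/(38n)).
This is exact: substituting u = (x − 7)·sqrt(38n) gives I(n) = (1/sqrt(38n)) ∫_{−∞}^{∞} e^(−u^2) du = sqrt(π/(38n)).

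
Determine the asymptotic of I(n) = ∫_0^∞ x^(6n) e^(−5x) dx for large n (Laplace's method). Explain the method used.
I(n) ~ (sqrt(2π·6n) / 5) · (6n/(5e))^(6n)

Write the integrand as exp(6n ln x − 5x) and set f(x) = 6n ln x − 5x. Then f'(x) = 6n/x − 5 = 0 at x* = 6n/5, and f''(x*) = −6n/x*^2 = −5^2/(6n). Laplace's method (interior maximum) gives
  I(n) ~ e^(f(x*)) · sqrt(2π / |f''(x*)|)
        = exp(6n ln(6n/5) − 6n) · sqrt(2π · 6n / 5^2)
        = (6n/5)^(6n) e^(−6n) · sqrt(2π·6n) / 5
        = (sqrt(2π·6n) / 5) · (6n/(5e))^(6n).
This matches Γ(6n+1)/5^(6n+1) with Stirling applied to Γ.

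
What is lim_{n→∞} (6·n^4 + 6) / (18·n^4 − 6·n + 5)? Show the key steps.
lim = 6/18 = 1/3

For large n the leading n^4 terms dominate both numerator and denominator. Dividing top and bottom by n^4, every other term tends to 0, leaving 6/18 = 1/3.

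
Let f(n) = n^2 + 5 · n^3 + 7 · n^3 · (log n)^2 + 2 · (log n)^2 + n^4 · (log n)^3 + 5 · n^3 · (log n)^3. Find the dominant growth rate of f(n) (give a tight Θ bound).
f(n) ∈ Θ(n^4 · (log n)^3)

Compare the terms by growth order. For large n, n^a · (log n)^b dominates n^a' · (log n)^b' iff a > a', or (a = a' and b > b'). Ranking the 6 terms shows the dominant one is n^4 · (log n)^3. Hence f(n) ∈ Θ(n^4 · (log n)^3).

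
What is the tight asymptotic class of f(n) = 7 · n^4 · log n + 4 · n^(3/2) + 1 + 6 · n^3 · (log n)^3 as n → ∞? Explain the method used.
f(n) ∈ Θ(n^4 · log n)

Compare the terms by growth order. For large n, n^a · (log n)^b dominates n^a' · (log n)^b' iff a > a', or (a = a' and b > b'). Ranking the 4 terms shows the dominant one is 7 · n^4 · log n. Hence f(n) ∈ Θ(n^4 · log n).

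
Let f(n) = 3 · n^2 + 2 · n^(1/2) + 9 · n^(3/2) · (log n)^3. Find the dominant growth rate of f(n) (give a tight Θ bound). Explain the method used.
f(n) ∈ Θ(n^2)

Compare the terms by growth order. For large n, n^a · (log n)^b dominates n^a' · (log n)^b' iff a > a', or (a = a' and b > b'). Ranking the 3 terms shows the dominant one is 3 · n^2. Hence f(n) ∈ Θ(n^2).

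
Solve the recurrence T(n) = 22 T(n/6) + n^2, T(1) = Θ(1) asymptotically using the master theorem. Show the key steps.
T(n) = Θ(n^2)

log_6 22 ≈ 1.725. f(n) = n^2 dominates n^(log_6 22) since 2 > 1.725, and the regularity condition a·f(n/b) = 22·(n/6)^2 = (22/36)·n^2 ≤ c·f(n) holds with c = 22/36 ≈ 0.611 < 1. So this is Case 3: T(n) = Θ(f(n)) = Θ(n^2).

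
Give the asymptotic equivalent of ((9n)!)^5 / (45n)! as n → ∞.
((9n)!)^5/(45n)! ~ ((2π·9n)^(4/2) / sqrt(5)) · 5^(−5·9n)  →  0

Write N = 9n. Stirling: N! ~ sqrt(2π N)(N/e)^N and (5N)! ~ sqrt(2π·5N)·(5N/e)^(5N).
  (N!)^5/(5N)! ~ (2π N)^(5/2) (N/e)^(5N) / [sqrt(2π·5N) (5N/e)^(5N)]
     = (2π N)^(5/2) / sqrt(2π·5N) · (N/(5N))^(5N)
     = (2π N)^((5−1)/2) / sqrt(5) · 5^(−5N).
Since 5^5 > 1, the factor 5^(−5N) decays exponentially, so the ratio → 0. Substituting N = 9n gives the stated form.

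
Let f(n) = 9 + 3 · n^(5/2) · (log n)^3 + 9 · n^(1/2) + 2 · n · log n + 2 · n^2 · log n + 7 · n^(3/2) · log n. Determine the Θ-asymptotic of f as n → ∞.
f(n) ∈ Θ(n^(5/2) · (log n)^3)

Compare the terms by growth order. For large n, n^a · (log n)^b dominates n^a' · (log n)^b' iff a > a', or (a = a' and b > b'). Ranking the 6 terms shows the dominant one is 3 · n^(5/2) · (log n)^3. Hence f(n) ∈ Θ(n^(5/2) · (log n)^3).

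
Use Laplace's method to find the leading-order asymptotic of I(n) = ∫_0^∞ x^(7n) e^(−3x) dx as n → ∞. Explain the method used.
I(n) ~ (sqrt(2π·7n) / 3) · (7n/(3e))^(7n)

Write the integrand as exp(7n ln x − 3x) and set f(x) = 7n ln x − 3x. Then f'(x) = 7n/x − 3 = 0 at x* = 7n/3, and f''(x*) = −7n/x*^2 = −3^2/(7n). Laplace's method (interior maximum) gives
  I(n) ~ e^(f(x*)) · sqrt(2π / |f''(x*)|)
        = exp(7n ln(7n/3) − 7n) · sqrt(2π · 7n / 3^2)
        = (7n/3)^(7n) e^(−7n) · sqrt(2π·7n) / 3
        = (sqrt(2π·7n) / 3) · (7n/(3e))^(7n).
This matches Γ(7n+1)/3^(7n+1) with Stirling applied to Γ.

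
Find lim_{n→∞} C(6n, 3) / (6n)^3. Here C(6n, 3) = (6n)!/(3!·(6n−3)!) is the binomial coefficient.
lim = 1/3! = 1/6

With N = 6n → ∞: C(N, 3) / N^3 = [N(N−1)…(N−2)] / (3! · N^3) = (1/3!) · 1 · (1 − 1/(6n)) · (1 − 2/(6n)). Each factor → 1 as N → ∞, so the limit is 1/3! = 1/6.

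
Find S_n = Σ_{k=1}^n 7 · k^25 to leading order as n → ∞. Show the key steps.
S_n ~ 7 · n^26 / 26

By integral comparison (Euler-Maclaurin), Σ_{k=1}^n 7 · k^25 = 7 · ∫_0^n x^25 dx + O(n^25) = 7 · n^26/26 + O(n^25). (Equivalently, Faulhaber's formula gives the same leading term.)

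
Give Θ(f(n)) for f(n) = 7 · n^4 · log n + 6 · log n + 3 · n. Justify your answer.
f(n) ∈ Θ(n^4 · log n)

Compare the terms by growth order. For large n, n^a · (log n)^b dominates n^a' · (log n)^b' iff a > a', or (a = a' and b > b'). Ranking the 3 terms shows the dominant one is 7 · n^4 · log n. Hence f(n) ∈ Θ(n^4 · log n).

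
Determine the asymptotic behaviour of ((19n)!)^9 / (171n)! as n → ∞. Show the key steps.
((19n)!)^9/(171n)! ~ ((2π·19n)^(8/2) / 3) · 9^(−9·19n)  →  0

Write N = 19n. Stirling: N! ~ sqrt(2π N)(N/e)^N and (9N)! ~ sqrt(2π·9N)·(9N/e)^(9N).
  (N!)^9/(9N)! ~ (2π N)^(9/2) (N/e)^(9N) / [sqrt(2π·9N) (9N/e)^(9N)]
     = (2π N)^(9/2) / sqrt(2π·9N) · (N/(9N))^(9N)
     = (2π N)^((9−1)/2) / 3 · 9^(−9N).
Since 9^9 > 1, the factor 9^(−9N) decays exponentially, so the ratio → 0. Substituting N = 19n gives the stated form.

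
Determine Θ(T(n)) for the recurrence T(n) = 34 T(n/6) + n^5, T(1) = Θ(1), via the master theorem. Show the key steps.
T(n) = Θ(n^5)

log_6 34 ≈ 1.968. f(n) = n^5 dominates n^(log_6 34) since 5 > 1.968, and the regularity condition a·f(n/b) = 34·(n/6)^5 = (34/7776)·n^5 ≤ c·f(n) holds with c = 34/7776 ≈ 0.00437 < 1. So this is Case 3: T(n) = Θ(f(n)) = Θ(n^5).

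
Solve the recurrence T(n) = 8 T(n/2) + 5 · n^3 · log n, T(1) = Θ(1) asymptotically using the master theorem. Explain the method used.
T(n) = Θ(n^3 · (log n)^2)

Here log_2 8 = 3 and f(n) = 5 · n^3 · log n = Θ(n^(log_2 8) · (log n)^1). This is the extended Case 2 of the master theorem (f matches the critical exponent up to log factors), giving T(n) = Θ(n^(log_2 8) · (log n)^(1+1)) = Θ(n^3 · (log n)^2).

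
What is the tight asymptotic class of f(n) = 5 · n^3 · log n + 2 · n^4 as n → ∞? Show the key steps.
f(n) ∈ Θ(n^4)

Compare the terms by growth order. For large n, n^a · (log n)^b dominates n^a' · (log n)^b' iff a > a', or (a = a' and b > b'). Ranking the 2 terms shows the dominant one is 2 · n^4. Hence f(n) ∈ Θ(n^4).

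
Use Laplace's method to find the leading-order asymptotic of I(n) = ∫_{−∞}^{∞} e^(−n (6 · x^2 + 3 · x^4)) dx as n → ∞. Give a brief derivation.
I(n) ~ sqrt(π/(6n))

φ(x) = 6 · x^2 + 3 · x^4 has its unique global minimum at x* = 0 (since φ'(x) = 12x + 12x^3 = 0 only at x = 0 for real x with both coefficients positive, and φ → ∞ as |x| → ∞). At x* = 0, φ(0) = 0 and φ''(0) = 12. Laplace's method then gives
  I(n) ~ sqrt(2π / (n · φ''(0))) · e^(−n φ(0)) = sqrt(2π / (12n)) = sqrt(π/(6n)).
The 3 · x^4 term contributes only at subleading order (an O(1/n) relative correction).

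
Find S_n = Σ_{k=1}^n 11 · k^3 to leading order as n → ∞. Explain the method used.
S_n ~ 11 · n^4 / 4

By integral comparison (Euler-Maclaurin), Σ_{k=1}^n 11 · k^3 = 11 · ∫_0^n x^3 dx + O(n^3) = 11 · n^4/4 + O(n^3). (Equivalently, Faulhaber's formula gives the same leading term.)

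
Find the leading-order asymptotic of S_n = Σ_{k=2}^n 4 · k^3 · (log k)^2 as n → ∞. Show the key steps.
S_n ~ n^4 · (log n)^2

By integral comparison, S_n = ∫_1^n 4 · x^3 · (log x)^2 dx + O(n^3 · (log n)^2). For the integral, the leading term of ∫_1^n x^3 (log x)^2 dx is n^4/4 · (log n)^2 (by repeated integration by parts; each step lowers the log-exponent and produces a relatively O(1/log n) correction). Hence S_n ~ n^4 · (log n)^2.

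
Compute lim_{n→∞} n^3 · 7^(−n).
lim = 0

Exponentials with base > 1 dominate every fixed polynomial: for any fixed c, n^c / 7^n → 0 as n → ∞ (e.g. by the ratio test, or by writing 7^n = e^(n ln 7) and noting e^(n ln 7) / n^c → ∞). Hence n^3 · 7^(−n) = n^3 / 7^n → 0.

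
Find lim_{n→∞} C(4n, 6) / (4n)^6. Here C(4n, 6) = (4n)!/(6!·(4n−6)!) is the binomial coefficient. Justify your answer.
lim = 1/6! = 1/720

With N = 4n → ∞: C(N, 6) / N^6 = [N(N−1)…(N−5)] / (6! · N^6) = (1/6!) · 1 · (1 − 1/(4n)) · … · (1 − 5/(4n)). Each factor → 1 as N → ∞, so the limit is 1/6! = 1/720.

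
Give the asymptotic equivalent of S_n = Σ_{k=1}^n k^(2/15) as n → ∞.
S_n ~ (15/17) · n^(17/15)

Integral comparison: Σ_{k=1}^n k^(2/15) = ∫_0^n x^(2/15) dx + O(n^(2/15)). The integral is n^(1 + 2/15) / (1 + 2/15) = n^((2+15)/15) / ((2+15)/15) = (15/17) · n^(17/15).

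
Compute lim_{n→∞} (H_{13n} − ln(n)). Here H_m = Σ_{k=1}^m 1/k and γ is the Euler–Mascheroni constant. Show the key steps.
lim = ln 13 + γ

By Euler-Maclaurin, H_m = ln m + γ + O(1/m). So
  H_{13n} − ln(n) = ln(13n) + γ − ln(n) + O(1/n)
                       = ln(13/1) + γ + O(1/n).
Hence the limit is ln(13/1) + γ.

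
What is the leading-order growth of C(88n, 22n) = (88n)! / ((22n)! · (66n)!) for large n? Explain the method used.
C(88n, 22n) ~ (256/27)^(22n) · sqrt(2/(3π·22n))

Write N = 22n. Apply Stirling to each factorial:
  (4N)! ~ sqrt(2π·4N) · (4N/e)^(4N),
  N! ~ sqrt(2π N) · (N/e)^N,
  (3N)! ~ sqrt(2π·3N) · (3N/e)^(3N).
The exponential factors combine to (4N)^(4N) / (N^N · (3N)^(3N)) = 4^(4N)/3^(3N) = (4^4/3^3)^N = (256/27)^N.
The square-root prefactors combine to sqrt(2π·4N) / (sqrt(2π N)·sqrt(2π·3N)) = sqrt(4 / (2π·3·N)) = sqrt(2/(3π·22n)).
Substituting N = 22n: C(88n, 22n) ~ (256/27)^(22n) · sqrt(2/(3π·22n)).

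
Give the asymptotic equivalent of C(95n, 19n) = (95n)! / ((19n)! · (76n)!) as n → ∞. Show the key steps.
C(95n, 19n) ~ (3125/256)^(19n) · sqrt(5/(8π·19n))

Write N = 19n. Apply Stirling to each factorial:
  (5N)! ~ sqrt(2π·5N) · (5N/e)^(5N),
  N! ~ sqrt(2π N) · (N/e)^N,
  (4N)! ~ sqrt(2π·4N) · (4N/e)^(4N).
The exponential factors combine to (5N)^(5N) / (N^N · (4N)^(4N)) = 5^(5N)/4^(4N) = (5^5/4^4)^N = (3125/256)^N.
The square-root prefactors combine to sqrt(2π·5N) / (sqrt(2π N)·sqrt(2π·4N)) = sqrt(5 / (2π·4·N)) = sqrt(5/(8π·19n)).
Substituting N = 19n: C(95n, 19n) ~ (3125/256)^(19n) · sqrt(5/(8π·19n)).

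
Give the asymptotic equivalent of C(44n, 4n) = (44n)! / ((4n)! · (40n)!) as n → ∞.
C(44n, 4n) ~ (285311670611/10000000000)^(4n) · sqrt(11/(20π·4n))

Write N = 4n. Apply Stirling to each factorial:
  (11N)! ~ sqrt(2π·11N) · (11N/e)^(11N),
  N! ~ sqrt(2π N) · (N/e)^N,
  (10N)! ~ sqrt(2π·10N) · (10N/e)^(10N).
The exponential factors combine to (11N)^(11N) / (N^N · (10N)^(10N)) = 11^(11N)/10^(10N) = (11^11/10^10)^N = (285311670611/10000000000)^N.
The square-root prefactors combine to sqrt(2π·11N) / (sqrt(2π N)·sqrt(2π·10N)) = sqrt(11 / (2π·10·N)) = sqrt(11/(20π·4n)).
Substituting N = 4n: C(44n, 4n) ~ (285311670611/10000000000)^(4n) · sqrt(11/(20π·4n)).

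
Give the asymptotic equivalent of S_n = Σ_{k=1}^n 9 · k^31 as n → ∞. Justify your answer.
S_n ~ 9 · n^32 / 32

By integral comparison (Euler-Maclaurin), Σ_{k=1}^n 9 · k^31 = 9 · ∫_0^n x^31 dx + O(n^31) = 9 · n^32/32 + O(n^31). (Equivalently, Faulhaber's formula gives the same leading term.)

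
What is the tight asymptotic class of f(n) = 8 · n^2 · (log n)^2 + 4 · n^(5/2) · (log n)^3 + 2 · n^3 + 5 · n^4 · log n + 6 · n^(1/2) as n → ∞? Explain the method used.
f(n) ∈ Θ(n^4 · log n)

Compare the terms by growth order. For large n, n^a · (log n)^b dominates n^a' · (log n)^b' iff a > a', or (a = a' and b > b'). Ranking the 5 terms shows the dominant one is 5 · n^4 · log n. Hence f(n) ∈ Θ(n^4 · log n).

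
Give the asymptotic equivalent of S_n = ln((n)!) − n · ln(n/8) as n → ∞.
S_n ~ n · (ln 8 − 1) + O(ln n)

Stirling: ln((n)!) = n ln(n) − n + O(ln n).
  S_n = n ln(n) − n − n ln(n/8) + O(ln n)
      = n ln(n) − n ln n + n ln 8 − n + O(ln n)
      = n ln 8 − n + O(ln n)
      = n (ln 8 − 1) + O(ln n).
Numerically ln(8) − 1 ≈ 1.0794.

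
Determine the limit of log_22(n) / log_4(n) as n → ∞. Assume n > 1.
lim = ln(4) / ln(22) = log_22(4)

Change of base: log_22(n) = ln n / ln 22 and log_4(n) = ln n / ln 4. The ratio is (ln n / ln 22) · (ln 4 / ln n) = ln 4 / ln 22, a constant independent of n. So the limit is ln 4 / ln 22 = log_22(4).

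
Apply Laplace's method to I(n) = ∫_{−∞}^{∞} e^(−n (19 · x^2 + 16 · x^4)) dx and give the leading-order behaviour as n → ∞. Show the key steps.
I(n) ~ sqrt(π/(19n))

φ(x) = 19 · x^2 + 16 · x^4 has its unique global minimum at x* = 0 (since φ'(x) = 38x + 64x^3 = 0 only at x = 0 for real x with both coefficients positive, and φ → ∞ as |x| → ∞). At x* = 0, φ(0) = 0 and φ''(0) = 38. Laplace's method then gives
  I(n) ~ sqrt(2π / (n · φ''(0))) · e^(−n φ(0)) = sqrt(2π / (38n)) = sqrt(π/(19n)).
The 16 · x^4 term contributes only at subleading order (an O(1/n) relative correction).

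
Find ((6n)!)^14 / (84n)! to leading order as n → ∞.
((6n)!)^14/(84n)! ~ ((2π·6n)^(13/2) / sqrt(14)) · 14^(−14·6n)  →  0

Write N = 6n. Stirling: N! ~ sqrt(2π N)(N/e)^N and (14N)! ~ sqrt(2π·14N)·(14N/e)^(14N).
  (N!)^14/(14N)! ~ (2π N)^(14/2) (N/e)^(14N) / [sqrt(2π·14N) (14N/e)^(14N)]
     = (2π N)^(14/2) / sqrt(2π·14N) · (N/(14N))^(14N)
     = (2π N)^((14−1)/2) / sqrt(14) · 14^(−14N).
Since 14^14 > 1, the factor 14^(−14N) decays exponentially, so the ratio → 0. Substituting N = 6n gives the stated form.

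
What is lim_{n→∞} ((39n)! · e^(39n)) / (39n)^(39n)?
lim = ∞

Stirling: (39n)! ~ sqrt(2π·39n) · (39n/e)^(39n). Hence
  (39n)! · e^(39n) / (39n)^(39n) ~ sqrt(2π·39n) = sqrt(2π·39) · sqrt(n) → ∞.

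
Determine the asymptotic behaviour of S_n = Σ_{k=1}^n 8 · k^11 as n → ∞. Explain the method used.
S_n ~ 2 · n^12 / 3

By integral comparison (Euler-Maclaurin), Σ_{k=1}^n 8 · k^11 = 8 · ∫_0^n x^11 dx + O(n^11) = 8 · n^12/12 = 2 · n^12 / 3 + O(n^11). (Equivalently, Faulhaber's formula gives the same leading term.)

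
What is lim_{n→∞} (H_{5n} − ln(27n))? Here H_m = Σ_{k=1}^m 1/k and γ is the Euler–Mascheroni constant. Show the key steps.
lim = ln(5/27) + γ

By Euler-Maclaurin, H_m = ln m + γ + O(1/m). So
  H_{5n} − ln(27n) = ln(5n) + γ − ln(27n) + O(1/n)
                       = ln(5/27) + γ + O(1/n).
Hence the limit is ln(5/27) + γ.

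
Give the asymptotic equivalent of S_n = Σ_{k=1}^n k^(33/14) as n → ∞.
S_n ~ (14/47) · n^(47/14)

Integral comparison: Σ_{k=1}^n k^(33/14) = ∫_0^n x^(33/14) dx + O(n^(33/14)). The integral is n^(1 + 33/14) / (1 + 33/14) = n^((33+14)/14) / ((33+14)/14) = (14/47) · n^(47/14).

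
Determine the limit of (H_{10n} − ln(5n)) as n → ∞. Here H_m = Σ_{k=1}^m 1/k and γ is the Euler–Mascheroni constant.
lim = ln 2 + γ

By Euler-Maclaurin, H_m = ln m + γ + O(1/m). So
  H_{10n} − ln(5n) = ln(10n) + γ − ln(5n) + O(1/n)
                       = ln(10/5) + γ + O(1/n).
Hence the limit is ln(10/5) + γ (= ln 2).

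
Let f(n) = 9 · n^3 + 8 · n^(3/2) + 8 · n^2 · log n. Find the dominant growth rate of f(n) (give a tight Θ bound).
f(n) ∈ Θ(n^3)

Compare the terms by growth order. For large n, n^a · (log n)^b dominates n^a' · (log n)^b' iff a > a', or (a = a' and b > b'). Ranking the 3 terms shows the dominant one is 9 · n^3. Hence f(n) ∈ Θ(n^3).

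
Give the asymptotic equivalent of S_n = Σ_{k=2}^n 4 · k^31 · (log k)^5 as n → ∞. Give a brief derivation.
S_n ~ n^32 · (log n)^5 / 8

By integral comparison, S_n = ∫_1^n 4 · x^31 · (log x)^5 dx + O(n^31 · (log n)^5). For the integral, the leading term of ∫_1^n x^31 (log x)^5 dx is n^32/32 · (log n)^5 (by repeated integration by parts; each step lowers the log-exponent and produces a relatively O(1/log n) correction). Hence S_n ~ n^32 · (log n)^5 / 8.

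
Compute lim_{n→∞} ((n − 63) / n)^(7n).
lim = e^(−441)

Rewrite as (1 − 63/n)^(7n). By the standard limit (1 + x/n)^n → e^x, we have (1 − 63/n)^n → e^(−63), and raising to the 7th power gives e^(−441).
More precisely, ln[(1 − 63/n)^(7n)] = 7n · ln(1 − 63/n) = 7n · (-63/n + O(1/n^2)) = -441 + O(1/n) → -441.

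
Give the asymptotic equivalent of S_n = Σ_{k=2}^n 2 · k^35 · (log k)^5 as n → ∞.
S_n ~ n^36 · (log n)^5 / 18

By integral comparison, S_n = ∫_1^n 2 · x^35 · (log x)^5 dx + O(n^35 · (log n)^5). For the integral, the leading term of ∫_1^n x^35 (log x)^5 dx is n^36/36 · (log n)^5 (by repeated integration by parts; each step lowers the log-exponent and produces a relatively O(1/log n) correction). Hence S_n ~ n^36 · (log n)^5 / 18.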